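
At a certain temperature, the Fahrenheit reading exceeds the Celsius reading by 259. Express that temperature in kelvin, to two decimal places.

556.90 K

Let x be the Celsius reading; then the Fahrenheit reading is 1.8·x + 32.
(1.8·x + 32) - x = 259  ⇒  (0.8)·x = 227  ⇒  x = 283.7500°C.
In kelvin: 283.7500 + 273.15 = 556.90 K.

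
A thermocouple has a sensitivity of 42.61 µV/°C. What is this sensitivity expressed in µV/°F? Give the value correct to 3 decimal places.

23.672 µV/°F

The quantity depends on a temperature interval, so only the ratio of degree sizes applies; the offset between the scales is irrelevant.
A change of 1°F is a change of 5/9°C, so per °F the value is 42.61 × 5/9 = 23.672.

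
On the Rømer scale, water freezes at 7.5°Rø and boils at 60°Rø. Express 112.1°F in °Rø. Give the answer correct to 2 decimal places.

First in Celsius: (112.1 - 32) × 5/9 = 44.5000°C.
Linearly onto the Rømer scale: 7.5 + (44.5000 / 100) × (60 - 7.5) = 30.86°Rø.

30.86°Rø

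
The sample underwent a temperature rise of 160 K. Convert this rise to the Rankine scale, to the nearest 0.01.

288.00°R

For a temperature interval the offset drops out; only the factor 1.8 applies.
160 × 1.8 = 288.00.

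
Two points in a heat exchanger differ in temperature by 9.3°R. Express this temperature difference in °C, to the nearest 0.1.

An interval of 1°R corresponds to 5/9°C.
9.3 × 5/9 = 5.2.

5.2°C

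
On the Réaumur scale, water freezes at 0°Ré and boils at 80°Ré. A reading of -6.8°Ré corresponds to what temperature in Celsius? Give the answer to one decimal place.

Linear interpolation between the fixed points: C = (-6.8 - 0) × 100 / (80 - 0) = -8.5000°C.

-8.5°C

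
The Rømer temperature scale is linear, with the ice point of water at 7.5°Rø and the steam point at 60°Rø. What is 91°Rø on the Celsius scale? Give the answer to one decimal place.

159.0°C

Linear interpolation between the fixed points: C = (91 - 7.5) × 100 / (60 - 7.5) = 159.0476°C.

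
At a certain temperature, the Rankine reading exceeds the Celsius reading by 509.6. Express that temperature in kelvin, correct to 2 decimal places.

Let x be the Celsius reading; then the Rankine reading is 1.8·x + 491.67.
(1.8·x + 491.67) - x = 509.6  ⇒  (0.8)·x = 17.93  ⇒  x = 22.4125°C.
In kelvin: 22.4125 + 273.15 = 295.56 K.

295.56 K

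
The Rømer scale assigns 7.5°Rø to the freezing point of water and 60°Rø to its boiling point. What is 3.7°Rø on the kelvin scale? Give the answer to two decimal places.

Linear interpolation between the fixed points: C = (3.7 - 7.5) × 100 / (60 - 7.5) = -7.2381°C.
Then -7.2381 + 273.15 = 265.91 K.

265.91 K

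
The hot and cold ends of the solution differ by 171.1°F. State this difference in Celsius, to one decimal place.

95.1°C

Only the scale ratio 5/9 matters for a change in temperature.
171.1 × 5/9 = 95.1.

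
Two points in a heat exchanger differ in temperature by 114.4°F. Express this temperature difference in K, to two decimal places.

63.56 K

Only the scale ratio 5/9 matters for a change in temperature.
114.4 × 5/9 = 63.56.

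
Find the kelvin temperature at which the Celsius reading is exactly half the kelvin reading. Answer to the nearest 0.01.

Let K be the kelvin reading. The Celsius reading is C = 1·K - 273.15.
Require C = 0.5·K: 1·K - 273.15 = 0.5·K.
(0.5)·K = 273.15  ⇒  K = 546.30.

546.30 K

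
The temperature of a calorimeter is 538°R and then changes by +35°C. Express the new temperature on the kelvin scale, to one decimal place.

Initial temperature in Celsius: (538 - 491.67) × 5/9 = 25.7389°C.
Final Celsius temperature: 25.7389 + 35.0000 = 60.7389°C.
In kelvin: 60.7389 + 273.15 = 333.9 K.

333.9 K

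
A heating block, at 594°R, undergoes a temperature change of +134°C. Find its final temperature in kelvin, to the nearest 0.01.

464.00 K

Initial temperature in Celsius: (594 - 491.67) × 5/9 = 56.8500°C.
Final Celsius temperature: 56.8500 + 134.0000 = 190.8500°C.
In kelvin: 190.8500 + 273.15 = 464.00 K.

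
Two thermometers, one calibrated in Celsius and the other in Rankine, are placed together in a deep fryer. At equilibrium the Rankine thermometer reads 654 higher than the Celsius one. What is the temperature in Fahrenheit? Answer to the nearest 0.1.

Let x be the Celsius reading; then the Rankine reading is 1.8·x + 491.67.
(1.8·x + 491.67) - x = 654  ⇒  (0.8)·x = 162.33  ⇒  x = 202.9125°C.
In Fahrenheit: 202.9125 × 1.8 + 32 = 397.2°F.

397.2°F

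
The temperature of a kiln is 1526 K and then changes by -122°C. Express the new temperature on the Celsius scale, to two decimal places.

Initial temperature in Celsius: 1526 - 273.15 = 1252.8500°C.
Final Celsius temperature: 1252.8500 - 122.0000 = 1130.8500°C.

1130.85°C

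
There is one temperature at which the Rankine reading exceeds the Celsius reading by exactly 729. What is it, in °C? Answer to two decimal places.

Let C be the Celsius reading. The Rankine reading is R = 1.8·C + 491.67.
Require R - C = 729: (0.8)·C + 491.67 = 729.
C = (729 - 491.67) / (0.8) = 296.66.

296.66°C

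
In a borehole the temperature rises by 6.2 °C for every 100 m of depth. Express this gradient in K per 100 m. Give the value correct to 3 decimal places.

Since only a temperature interval is involved, the additive offset between the scales drops out.
A change of 1°C is a change of 1 K, so 6.2 × 1 = 6.200.

6.200 K/100 m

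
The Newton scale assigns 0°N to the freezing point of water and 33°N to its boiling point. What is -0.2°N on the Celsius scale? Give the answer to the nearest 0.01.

Linear interpolation between the fixed points: C = (-0.2 - 0) × 100 / (33 - 0) = -0.6061°C.

-0.61°C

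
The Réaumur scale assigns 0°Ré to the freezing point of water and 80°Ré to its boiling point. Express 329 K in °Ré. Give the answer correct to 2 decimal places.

44.68°Ré

First in Celsius: 329 - 273.15 = 55.8500°C.
Linearly onto the Réaumur scale: 0 + (55.8500 / 100) × (80 - 0) = 44.68°Ré.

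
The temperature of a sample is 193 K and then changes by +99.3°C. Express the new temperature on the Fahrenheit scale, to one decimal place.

66.5°F

Initial temperature in Celsius: 193 - 273.15 = -80.1500°C.
Final Celsius temperature: -80.1500 + 99.3000 = 19.1500°C.
In Fahrenheit: 19.1500 × 1.8 + 32 = 66.5°F.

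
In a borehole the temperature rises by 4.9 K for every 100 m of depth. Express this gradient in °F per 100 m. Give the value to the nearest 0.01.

Since only a temperature interval is involved, the additive offset between the scales drops out.
A change of 1 K is a change of 1.8°F, so 4.9 × 1.8 = 8.82.

8.82 °F/100 m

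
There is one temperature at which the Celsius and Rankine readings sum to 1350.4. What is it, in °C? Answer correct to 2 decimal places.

Let C be the Celsius reading. The Rankine reading is R = 1.8·C + 491.67.
Require C + R = 1350.4: (2.8)·C + 491.67 = 1350.4.
C = (1350.4 - 491.67) / (2.8) = 306.69.

306.69°C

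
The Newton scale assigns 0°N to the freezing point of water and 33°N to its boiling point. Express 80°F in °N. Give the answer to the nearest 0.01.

First in Celsius: (80 - 32) × 5/9 = 26.6667°C.
Linearly onto the Newton scale: 0 + (26.6667 / 100) × (33 - 0) = 8.80°N.

8.80°N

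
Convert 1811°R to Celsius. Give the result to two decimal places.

732.96°C

In Celsius: (1811 - 491.67) × 5/9 = 732.9611°C.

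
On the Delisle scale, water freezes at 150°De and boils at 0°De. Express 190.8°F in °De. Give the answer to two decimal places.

17.67°De

First in Celsius: (190.8 - 32) × 5/9 = 88.2222°C.
Linearly onto the Delisle scale: 150 + (88.2222 / 100) × (0 - 150) = 17.67°De.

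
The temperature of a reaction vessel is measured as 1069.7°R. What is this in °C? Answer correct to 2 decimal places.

321.13°C

In Celsius: (1069.7 - 491.67) × 5/9 = 321.1278°C.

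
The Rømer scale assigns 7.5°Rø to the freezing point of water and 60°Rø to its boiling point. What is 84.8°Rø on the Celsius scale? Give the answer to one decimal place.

147.2°C

Linear interpolation between the fixed points: C = (84.8 - 7.5) × 100 / (60 - 7.5) = 147.2381°C.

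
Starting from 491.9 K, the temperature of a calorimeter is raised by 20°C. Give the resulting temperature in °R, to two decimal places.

Initial temperature in Celsius: 491.9 - 273.15 = 218.7500°C.
Final Celsius temperature: 218.7500 + 20.0000 = 238.7500°C.
In Rankine: 238.7500 × 1.8 + 491.67 = 921.42°R.

921.42°R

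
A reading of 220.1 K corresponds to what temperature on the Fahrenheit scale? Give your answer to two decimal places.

-63.49°F

In Celsius: 220.1 - 273.15 = -53.0500°C.
In Fahrenheit: -53.0500 × 1.8 + 32 = -63.49°F.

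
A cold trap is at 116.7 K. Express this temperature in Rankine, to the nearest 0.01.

In Celsius: 116.7 - 273.15 = -156.4500°C.
In Rankine: -156.4500 × 1.8 + 491.67 = 210.06°R.

210.06°R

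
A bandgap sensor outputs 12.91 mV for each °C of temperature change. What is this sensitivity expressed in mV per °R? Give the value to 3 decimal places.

Since only a temperature interval is involved, the additive offset between the scales drops out.
A change of 1°R is a change of 5/9°C, so per °R the value is 12.91 × 5/9 = 7.172.

7.172 mV per °R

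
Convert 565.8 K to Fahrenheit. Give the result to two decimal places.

In Celsius: 565.8 - 273.15 = 292.6500°C.
In Fahrenheit: 292.6500 × 1.8 + 32 = 558.77°F.

558.77°F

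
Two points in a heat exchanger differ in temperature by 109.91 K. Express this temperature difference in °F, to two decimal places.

197.84°F

An interval of 1 K corresponds to 1.8°F.
109.91 × 1.8 = 197.84.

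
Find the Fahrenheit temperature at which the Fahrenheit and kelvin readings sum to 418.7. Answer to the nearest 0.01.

105.00°F

Let F be the Fahrenheit reading. The kelvin reading is K = 5/9·F + 255.372.
Require F + K = 418.7: (14/9)·F + 255.372 = 418.7.
F = (418.7 - 255.372) / (14/9) = 105.00.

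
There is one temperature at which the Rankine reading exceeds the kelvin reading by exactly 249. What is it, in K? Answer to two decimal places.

311.25 K

Let K be the kelvin reading. The Rankine reading is R = 1.8·K.
Require R - K = 249: (0.8)·K = 249.
K = (249) / (0.8) = 311.25.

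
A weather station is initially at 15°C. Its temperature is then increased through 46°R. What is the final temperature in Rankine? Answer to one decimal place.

564.7°R

The 46°R change is an interval, so only the factor 5/9 applies: +46 × 5/9 = +25.5556°C.
Final Celsius temperature: 15.0000 + 25.5556 = 40.5556°C.
In Rankine: 40.5556 × 1.8 + 491.67 = 564.7°R.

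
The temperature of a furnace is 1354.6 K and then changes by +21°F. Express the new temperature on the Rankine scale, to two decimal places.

2459.28°R

Initial temperature in Celsius: 1354.6 - 273.15 = 1081.4500°C.
The 21°F change is an interval, so only the factor 5/9 applies: +21 × 5/9 = +11.6667°C.
Final Celsius temperature: 1081.4500 + 11.6667 = 1093.1167°C.
In Rankine: 1093.1167 × 1.8 + 491.67 = 2459.28°R.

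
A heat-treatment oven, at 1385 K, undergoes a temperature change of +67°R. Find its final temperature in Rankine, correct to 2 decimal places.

2560.00°R

Initial temperature in Celsius: 1385 - 273.15 = 1111.8500°C.
The 67°R change is an interval, so only the factor 5/9 applies: +67 × 5/9 = +37.2222°C.
Final Celsius temperature: 1111.8500 + 37.2222 = 1149.0722°C.
In Rankine: 1149.0722 × 1.8 + 491.67 = 2560.00°R.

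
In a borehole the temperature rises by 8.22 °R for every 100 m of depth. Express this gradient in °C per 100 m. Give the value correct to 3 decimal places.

4.567 °C/100 m

Since only a temperature interval is involved, the additive offset between the scales drops out.
A change of 1°R is a change of 5/9°C, so 8.22 × 5/9 = 4.567.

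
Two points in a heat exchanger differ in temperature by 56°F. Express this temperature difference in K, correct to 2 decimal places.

31.11 K

For a temperature interval the offset drops out; only the factor 5/9 applies.
56 × 5/9 = 31.11.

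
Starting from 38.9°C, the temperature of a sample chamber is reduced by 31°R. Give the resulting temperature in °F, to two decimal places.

71.02°F

The 31°R change is an interval, so only the factor 5/9 applies: -31 × 5/9 = -17.2222°C.
Final Celsius temperature: 38.9000 - 17.2222 = 21.6778°C.
In Fahrenheit: 21.6778 × 1.8 + 32 = 71.02°F.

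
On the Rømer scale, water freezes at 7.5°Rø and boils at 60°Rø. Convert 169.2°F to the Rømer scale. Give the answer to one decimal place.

47.5°Rø

First in Celsius: (169.2 - 32) × 5/9 = 76.2222°C.
Linearly onto the Rømer scale: 7.5 + (76.2222 / 100) × (60 - 7.5) = 47.5°Rø.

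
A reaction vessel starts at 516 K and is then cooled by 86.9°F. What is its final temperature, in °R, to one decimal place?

Initial temperature in Celsius: 516 - 273.15 = 242.8500°C.
The 86.9°F change is an interval, so only the factor 5/9 applies: -86.9 × 5/9 = -48.2778°C.
Final Celsius temperature: 242.8500 - 48.2778 = 194.5722°C.
In Rankine: 194.5722 × 1.8 + 491.67 = 841.9°R.

841.9°R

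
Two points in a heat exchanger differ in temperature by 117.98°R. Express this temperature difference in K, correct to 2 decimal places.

Only the scale ratio 5/9 matters for a change in temperature.
117.98 × 5/9 = 65.54.

65.54 K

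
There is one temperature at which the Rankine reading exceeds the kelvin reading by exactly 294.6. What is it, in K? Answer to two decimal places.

Let K be the kelvin reading. The Rankine reading is R = 1.8·K.
Require R - K = 294.6: (0.8)·K = 294.6.
K = (294.6) / (0.8) = 368.25.

368.25 K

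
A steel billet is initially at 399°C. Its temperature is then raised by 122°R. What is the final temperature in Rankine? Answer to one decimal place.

The 122°R change is an interval, so only the factor 5/9 applies: +122 × 5/9 = +67.7778°C.
Final Celsius temperature: 399.0000 + 67.7778 = 466.7778°C.
In Rankine: 466.7778 × 1.8 + 491.67 = 1331.9°R.

1331.9°R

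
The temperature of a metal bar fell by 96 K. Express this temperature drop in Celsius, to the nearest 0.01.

Kelvin and Celsius degrees are the same size, so the interval is unchanged: 96.00.

96.00°C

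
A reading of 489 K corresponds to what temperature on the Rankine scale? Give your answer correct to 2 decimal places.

In Celsius: 489 - 273.15 = 215.8500°C.
In Rankine: 215.8500 × 1.8 + 491.67 = 880.20°R.

880.20°R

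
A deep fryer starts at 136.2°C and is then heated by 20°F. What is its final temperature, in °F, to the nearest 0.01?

The 20°F change is an interval, so only the factor 5/9 applies: +20 × 5/9 = +11.1111°C.
Final Celsius temperature: 136.2000 + 11.1111 = 147.3111°C.
In Fahrenheit: 147.3111 × 1.8 + 32 = 297.16°F.

297.16°F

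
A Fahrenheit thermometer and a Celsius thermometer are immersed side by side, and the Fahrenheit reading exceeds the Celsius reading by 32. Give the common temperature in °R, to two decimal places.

491.67°R

Let x be the Fahrenheit reading; then the Celsius reading is 5/9·x - 17.7778.
(5/9·x - 17.7778) - x = -32  ⇒  (-4/9)·x = -14.2222  ⇒  x = 32.0000°F.
In Celsius: (32 - 32) × 5/9 = 0.0000°C.
In Rankine: 0.0000 × 1.8 + 491.67 = 491.67°R.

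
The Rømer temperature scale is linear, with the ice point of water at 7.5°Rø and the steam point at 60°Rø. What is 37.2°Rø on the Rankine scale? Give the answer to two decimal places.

593.50°R

Linear interpolation between the fixed points: C = (37.2 - 7.5) × 100 / (60 - 7.5) = 56.5714°C.
Then 56.5714 × 1.8 + 491.67 = 593.50°R.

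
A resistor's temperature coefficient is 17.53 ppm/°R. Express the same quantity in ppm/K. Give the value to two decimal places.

31.55 ppm/K

Since only a temperature interval is involved, the additive offset between the scales drops out.
A change of 1 K is a change of 1.8°R, so per K the value is 17.53 × 1.8 = 31.55.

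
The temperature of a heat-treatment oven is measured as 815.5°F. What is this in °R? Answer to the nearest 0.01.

1275.17°R

In Celsius: (815.5 - 32) × 5/9 = 435.2778°C.
In Rankine: 435.2778 × 1.8 + 491.67 = 1275.17°R.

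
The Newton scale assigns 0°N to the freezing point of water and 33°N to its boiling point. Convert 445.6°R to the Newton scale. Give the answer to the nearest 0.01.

First in Celsius: (445.6 - 491.67) × 5/9 = -25.5944°C.
Linearly onto the Newton scale: 0 + (-25.5944 / 100) × (33 - 0) = -8.45°N.

-8.45°N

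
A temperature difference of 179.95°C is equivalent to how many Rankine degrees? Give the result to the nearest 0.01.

323.91°R

An interval of 1°C corresponds to 1.8°R.
179.95 × 1.8 = 323.91.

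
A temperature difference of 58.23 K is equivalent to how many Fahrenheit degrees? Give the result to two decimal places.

104.81°F

For a temperature interval the offset drops out; only the factor 1.8 applies.
58.23 × 1.8 = 104.81.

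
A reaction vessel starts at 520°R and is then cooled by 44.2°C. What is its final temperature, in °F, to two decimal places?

Initial temperature in Celsius: (520 - 491.67) × 5/9 = 15.7389°C.
Final Celsius temperature: 15.7389 - 44.2000 = -28.4611°C.
In Fahrenheit: -28.4611 × 1.8 + 32 = -19.23°F.

-19.23°F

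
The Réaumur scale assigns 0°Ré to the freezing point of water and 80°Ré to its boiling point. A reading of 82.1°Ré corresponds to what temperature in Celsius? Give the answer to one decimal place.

Linear interpolation between the fixed points: C = (82.1 - 0) × 100 / (80 - 0) = 102.6250°C.

102.6°C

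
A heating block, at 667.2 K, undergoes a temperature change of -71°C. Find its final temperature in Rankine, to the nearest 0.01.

1073.16°R

Initial temperature in Celsius: 667.2 - 273.15 = 394.0500°C.
Final Celsius temperature: 394.0500 - 71.0000 = 323.0500°C.
In Rankine: 323.0500 × 1.8 + 491.67 = 1073.16°R.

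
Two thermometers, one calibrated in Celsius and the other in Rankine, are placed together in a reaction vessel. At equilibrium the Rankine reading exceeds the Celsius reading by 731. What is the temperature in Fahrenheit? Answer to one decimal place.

Let x be the Celsius reading; then the Rankine reading is 1.8·x + 491.67.
(1.8·x + 491.67) - x = 731  ⇒  (0.8)·x = 239.33  ⇒  x = 299.1625°C.
In Fahrenheit: 299.1625 × 1.8 + 32 = 570.5°F.

570.5°F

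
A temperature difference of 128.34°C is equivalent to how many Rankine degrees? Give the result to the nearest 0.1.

Only the scale ratio 1.8 matters for a change in temperature.
128.34 × 1.8 = 231.0.

231.0°R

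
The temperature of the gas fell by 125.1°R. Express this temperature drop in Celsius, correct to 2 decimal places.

An interval of 1°R corresponds to 5/9°C.
125.1 × 5/9 = 69.50.

69.50°C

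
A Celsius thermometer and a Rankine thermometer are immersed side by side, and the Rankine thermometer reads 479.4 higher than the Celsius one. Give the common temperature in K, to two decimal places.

Let x be the Celsius reading; then the Rankine reading is 1.8·x + 491.67.
(1.8·x + 491.67) - x = 479.4  ⇒  (0.8)·x = -12.27  ⇒  x = -15.3375°C.
In kelvin: -15.3375 + 273.15 = 257.81 K.

257.81 K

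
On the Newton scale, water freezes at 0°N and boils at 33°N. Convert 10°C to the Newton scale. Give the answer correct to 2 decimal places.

3.30°N

Linearly onto the Newton scale: 0 + (10.0000 / 100) × (33 - 0) = 3.30°N.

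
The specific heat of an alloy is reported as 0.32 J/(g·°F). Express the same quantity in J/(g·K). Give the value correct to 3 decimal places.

The quantity depends on a temperature interval, so only the ratio of degree sizes applies; the offset between the scales is irrelevant.
A change of 1 K is a change of 1.8°F, so per K the value is 0.32 × 1.8 = 0.576.

0.576 J/(g·K)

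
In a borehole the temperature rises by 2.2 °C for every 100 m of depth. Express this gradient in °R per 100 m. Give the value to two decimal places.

The quantity depends on a temperature interval, so only the ratio of degree sizes applies; the offset between the scales is irrelevant.
A change of 1°C is a change of 1.8°R, so 2.2 × 1.8 = 3.96.

3.96 °R/100 m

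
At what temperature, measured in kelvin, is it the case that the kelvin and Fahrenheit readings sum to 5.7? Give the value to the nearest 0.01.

Let K be the kelvin reading. The Fahrenheit reading is F = 1.8·K - 459.67.
Require K + F = 5.7: (2.8)·K - 459.67 = 5.7.
K = (5.7 + 459.67) / (2.8) = 166.20.

166.20 K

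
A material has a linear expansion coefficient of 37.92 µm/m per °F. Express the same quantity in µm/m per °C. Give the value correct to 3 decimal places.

Since only a temperature interval is involved, the additive offset between the scales drops out.
A change of 1°C is a change of 1.8°F, so per °C the value is 37.92 × 1.8 = 68.256.

68.256 µm/m per °C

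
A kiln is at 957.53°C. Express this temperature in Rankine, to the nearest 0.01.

In Rankine: 957.5300 × 1.8 + 491.67 = 2215.22°R.

2215.22°R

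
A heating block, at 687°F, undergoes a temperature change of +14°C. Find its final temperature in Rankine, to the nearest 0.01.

1171.87°R

Initial temperature in Celsius: (687 - 32) × 5/9 = 363.8889°C.
Final Celsius temperature: 363.8889 + 14.0000 = 377.8889°C.
In Rankine: 377.8889 × 1.8 + 491.67 = 1171.87°R.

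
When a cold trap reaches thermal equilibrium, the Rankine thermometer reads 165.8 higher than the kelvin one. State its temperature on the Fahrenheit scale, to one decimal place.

Let x be the kelvin reading; then the Rankine reading is 1.8·x.
(1.8·x) - x = 165.8  ⇒  (0.8)·x = 165.8  ⇒  x = 207.2500 K.
In Celsius: 207.25 - 273.15 = -65.9000°C.
In Fahrenheit: -65.9000 × 1.8 + 32 = -86.6°F.

-86.6°F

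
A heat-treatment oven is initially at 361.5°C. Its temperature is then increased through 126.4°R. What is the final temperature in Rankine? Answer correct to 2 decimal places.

The 126.4°R change is an interval, so only the factor 5/9 applies: +126.4 × 5/9 = +70.2222°C.
Final Celsius temperature: 361.5000 + 70.2222 = 431.7222°C.
In Rankine: 431.7222 × 1.8 + 491.67 = 1268.77°R.

1268.77°R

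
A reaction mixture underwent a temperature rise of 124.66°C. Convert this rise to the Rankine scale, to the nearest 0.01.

224.39°R

An interval of 1°C corresponds to 1.8°R.
124.66 × 1.8 = 224.39.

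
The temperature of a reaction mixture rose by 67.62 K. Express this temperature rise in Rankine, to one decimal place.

An interval of 1 K corresponds to 1.8°R.
67.62 × 1.8 = 121.7.

121.7°R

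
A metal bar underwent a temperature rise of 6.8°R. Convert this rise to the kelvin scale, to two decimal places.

3.78 K

For a temperature interval the offset drops out; only the factor 5/9 applies.
6.8 × 5/9 = 3.78.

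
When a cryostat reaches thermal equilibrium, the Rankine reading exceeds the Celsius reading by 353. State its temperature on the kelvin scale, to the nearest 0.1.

Let x be the Rankine reading; then the Celsius reading is 5/9·x - 273.15.
(5/9·x - 273.15) - x = -353  ⇒  (-4/9)·x = -79.85  ⇒  x = 179.6625°R.
In Celsius: (179.6625 - 491.67) × 5/9 = -173.3375°C.
In kelvin: -173.3375 + 273.15 = 99.8 K.

99.8 K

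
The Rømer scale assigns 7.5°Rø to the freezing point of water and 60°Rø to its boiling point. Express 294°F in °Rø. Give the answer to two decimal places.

First in Celsius: (294 - 32) × 5/9 = 145.5556°C.
Linearly onto the Rømer scale: 7.5 + (145.5556 / 100) × (60 - 7.5) = 83.92°Rø.

83.92°Rø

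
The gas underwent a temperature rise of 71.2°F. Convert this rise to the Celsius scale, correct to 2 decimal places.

An interval of 1°F corresponds to 5/9°C.
71.2 × 5/9 = 39.56.

39.56°C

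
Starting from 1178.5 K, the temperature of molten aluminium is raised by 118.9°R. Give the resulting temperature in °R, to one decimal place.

Initial temperature in Celsius: 1178.5 - 273.15 = 905.3500°C.
The 118.9°R change is an interval, so only the factor 5/9 applies: +118.9 × 5/9 = +66.0556°C.
Final Celsius temperature: 905.3500 + 66.0556 = 971.4056°C.
In Rankine: 971.4056 × 1.8 + 491.67 = 2240.2°R.

2240.2°R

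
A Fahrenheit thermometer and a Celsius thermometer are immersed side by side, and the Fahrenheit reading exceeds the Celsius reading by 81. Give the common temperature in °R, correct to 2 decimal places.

601.92°R

Let x be the Fahrenheit reading; then the Celsius reading is 5/9·x - 17.7778.
(5/9·x - 17.7778) - x = -81  ⇒  (-4/9)·x = -63.2222  ⇒  x = 142.2500°F.
In Celsius: (142.25 - 32) × 5/9 = 61.2500°C.
In Rankine: 61.2500 × 1.8 + 491.67 = 601.92°R.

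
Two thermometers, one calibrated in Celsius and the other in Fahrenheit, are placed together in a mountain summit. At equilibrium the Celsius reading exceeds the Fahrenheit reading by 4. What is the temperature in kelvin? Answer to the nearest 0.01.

Let x be the Celsius reading; then the Fahrenheit reading is 1.8·x + 32.
(1.8·x + 32) - x = -4  ⇒  (0.8)·x = -36  ⇒  x = -45.0000°C.
In kelvin: -45.0000 + 273.15 = 228.15 K.

228.15 K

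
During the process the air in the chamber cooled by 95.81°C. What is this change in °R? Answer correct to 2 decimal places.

172.46°R

For a temperature interval the offset drops out; only the factor 1.8 applies.
95.81 × 1.8 = 172.46.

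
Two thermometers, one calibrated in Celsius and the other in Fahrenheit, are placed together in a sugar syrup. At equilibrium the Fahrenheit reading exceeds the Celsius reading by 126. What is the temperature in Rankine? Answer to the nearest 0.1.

Let x be the Celsius reading; then the Fahrenheit reading is 1.8·x + 32.
(1.8·x + 32) - x = 126  ⇒  (0.8)·x = 94  ⇒  x = 117.5000°C.
In Rankine: 117.5000 × 1.8 + 491.67 = 703.2°R.

703.2°R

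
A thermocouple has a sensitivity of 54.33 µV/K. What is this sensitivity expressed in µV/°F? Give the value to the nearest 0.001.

Since only a temperature interval is involved, the additive offset between the scales drops out.
A change of 1°F is a change of 5/9 K, so per °F the value is 54.33 × 5/9 = 30.183.

30.183 µV/°F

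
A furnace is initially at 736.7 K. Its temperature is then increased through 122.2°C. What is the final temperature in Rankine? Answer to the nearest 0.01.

1546.02°R

Initial temperature in Celsius: 736.7 - 273.15 = 463.5500°C.
Final Celsius temperature: 463.5500 + 122.2000 = 585.7500°C.
In Rankine: 585.7500 × 1.8 + 491.67 = 1546.02°R.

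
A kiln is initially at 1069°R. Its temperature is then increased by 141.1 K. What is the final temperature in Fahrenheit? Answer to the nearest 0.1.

863.3°F

Initial temperature in Celsius: (1069 - 491.67) × 5/9 = 320.7389°C.
The 141.1 K change is an interval; Kelvin and Celsius degrees are the same size, so ΔC = +141.1°C.
Final Celsius temperature: 320.7389 + 141.1000 = 461.8389°C.
In Fahrenheit: 461.8389 × 1.8 + 32 = 863.3°F.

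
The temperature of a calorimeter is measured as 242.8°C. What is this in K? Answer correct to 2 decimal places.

In kelvin: 242.8000 + 273.15 = 515.95 K.

515.95 K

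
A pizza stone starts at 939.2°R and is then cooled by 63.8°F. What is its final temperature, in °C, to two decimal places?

213.18°C

Initial temperature in Celsius: (939.2 - 491.67) × 5/9 = 248.6278°C.
The 63.8°F change is an interval, so only the factor 5/9 applies: -63.8 × 5/9 = -35.4444°C.
Final Celsius temperature: 248.6278 - 35.4444 = 213.1833°C.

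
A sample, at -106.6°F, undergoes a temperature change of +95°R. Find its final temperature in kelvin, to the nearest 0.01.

Initial temperature in Celsius: (-106.6 - 32) × 5/9 = -77.0000°C.
The 95°R change is an interval, so only the factor 5/9 applies: +95 × 5/9 = +52.7778°C.
Final Celsius temperature: -77.0000 + 52.7778 = -24.2222°C.
In kelvin: -24.2222 + 273.15 = 248.93 K.

248.93 K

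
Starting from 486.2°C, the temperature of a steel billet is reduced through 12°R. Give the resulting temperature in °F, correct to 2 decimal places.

895.16°F

The 12°R change is an interval, so only the factor 5/9 applies: -12 × 5/9 = -6.6667°C.
Final Celsius temperature: 486.2000 - 6.6667 = 479.5333°C.
In Fahrenheit: 479.5333 × 1.8 + 32 = 895.16°F.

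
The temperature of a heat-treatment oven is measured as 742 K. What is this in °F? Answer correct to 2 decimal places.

875.93°F

In Celsius: 742 - 273.15 = 468.8500°C.
In Fahrenheit: 468.8500 × 1.8 + 32 = 875.93°F.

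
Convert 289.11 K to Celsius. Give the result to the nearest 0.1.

16.0°C

In Celsius: 289.11 - 273.15 = 15.9600°C.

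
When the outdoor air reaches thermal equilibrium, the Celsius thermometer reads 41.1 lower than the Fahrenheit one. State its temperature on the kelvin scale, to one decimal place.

Let x be the Fahrenheit reading; then the Celsius reading is 5/9·x - 17.7778.
(5/9·x - 17.7778) - x = -41.1  ⇒  (-4/9)·x = -23.3222  ⇒  x = 52.4750°F.
In Celsius: (52.475 - 32) × 5/9 = 11.3750°C.
In kelvin: 11.3750 + 273.15 = 284.5 K.

284.5 K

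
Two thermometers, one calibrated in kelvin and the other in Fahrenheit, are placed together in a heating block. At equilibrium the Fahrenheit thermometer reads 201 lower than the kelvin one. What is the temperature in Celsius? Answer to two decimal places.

50.19°C

Let x be the kelvin reading; then the Fahrenheit reading is 1.8·x - 459.67.
(1.8·x - 459.67) - x = -201  ⇒  (0.8)·x = 258.67  ⇒  x = 323.3375 K.
In Celsius: 323.3375 - 273.15 = 50.19°C.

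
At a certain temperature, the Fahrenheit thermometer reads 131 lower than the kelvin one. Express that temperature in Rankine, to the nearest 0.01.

739.51°R

Let x be the kelvin reading; then the Fahrenheit reading is 1.8·x - 459.67.
(1.8·x - 459.67) - x = -131  ⇒  (0.8)·x = 328.67  ⇒  x = 410.8375 K.
In Celsius: 410.8375 - 273.15 = 137.6875°C.
In Rankine: 137.6875 × 1.8 + 491.67 = 739.51°R.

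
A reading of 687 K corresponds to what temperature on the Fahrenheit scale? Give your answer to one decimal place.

776.9°F

In Celsius: 687 - 273.15 = 413.8500°C.
In Fahrenheit: 413.8500 × 1.8 + 32 = 776.9°F.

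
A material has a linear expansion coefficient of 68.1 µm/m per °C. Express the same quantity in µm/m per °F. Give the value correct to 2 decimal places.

37.83 µm/m per °F

The quantity depends on a temperature interval, so only the ratio of degree sizes applies; the offset between the scales is irrelevant.
A change of 1°F is a change of 5/9°C, so per °F the value is 68.1 × 5/9 = 37.83.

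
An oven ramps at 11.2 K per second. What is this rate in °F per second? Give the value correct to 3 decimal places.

The quantity depends on a temperature interval, so only the ratio of degree sizes applies; the offset between the scales is irrelevant.
A change of 1 K is a change of 1.8°F, so 11.2 × 1.8 = 20.160.

20.160 °F/second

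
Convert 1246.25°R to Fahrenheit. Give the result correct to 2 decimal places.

In Celsius: (1246.25 - 491.67) × 5/9 = 419.2111°C.
In Fahrenheit: 419.2111 × 1.8 + 32 = 786.58°F.

786.58°F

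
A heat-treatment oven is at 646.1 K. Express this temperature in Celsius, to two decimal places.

372.95°C

In Celsius: 646.1 - 273.15 = 372.9500°C.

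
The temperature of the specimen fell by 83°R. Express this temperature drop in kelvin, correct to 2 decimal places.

An interval of 1°R corresponds to 5/9 K.
83 × 5/9 = 46.11.

46.11 K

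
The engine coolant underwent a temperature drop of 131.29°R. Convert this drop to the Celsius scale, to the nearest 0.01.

72.94°C

Only the scale ratio 5/9 matters for a change in temperature.
131.29 × 5/9 = 72.94.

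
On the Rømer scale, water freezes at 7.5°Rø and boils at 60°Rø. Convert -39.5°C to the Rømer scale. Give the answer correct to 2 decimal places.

Linearly onto the Rømer scale: 7.5 + (-39.5000 / 100) × (60 - 7.5) = -13.24°Rø.

-13.24°Rø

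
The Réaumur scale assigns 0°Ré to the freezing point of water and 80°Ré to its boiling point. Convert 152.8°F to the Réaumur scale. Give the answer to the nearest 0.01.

First in Celsius: (152.8 - 32) × 5/9 = 67.1111°C.
Linearly onto the Réaumur scale: 0 + (67.1111 / 100) × (80 - 0) = 53.69°Ré.

53.69°Ré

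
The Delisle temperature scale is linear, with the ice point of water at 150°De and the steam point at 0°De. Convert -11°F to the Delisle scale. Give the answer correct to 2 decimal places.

185.83°De

First in Celsius: (-11 - 32) × 5/9 = -23.8889°C.
Linearly onto the Delisle scale: 150 + (-23.8889 / 100) × (0 - 150) = 185.83°De.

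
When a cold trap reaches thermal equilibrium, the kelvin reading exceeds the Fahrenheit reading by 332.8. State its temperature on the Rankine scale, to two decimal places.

285.46°R

Let x be the kelvin reading; then the Fahrenheit reading is 1.8·x - 459.67.
(1.8·x - 459.67) - x = -332.8  ⇒  (0.8)·x = 126.87  ⇒  x = 158.5875 K.
In Celsius: 158.5875 - 273.15 = -114.5625°C.
In Rankine: -114.5625 × 1.8 + 491.67 = 285.46°R.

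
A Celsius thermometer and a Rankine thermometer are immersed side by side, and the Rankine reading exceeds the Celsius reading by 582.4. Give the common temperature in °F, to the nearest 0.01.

Let x be the Celsius reading; then the Rankine reading is 1.8·x + 491.67.
(1.8·x + 491.67) - x = 582.4  ⇒  (0.8)·x = 90.73  ⇒  x = 113.4125°C.
In Fahrenheit: 113.4125 × 1.8 + 32 = 236.14°F.

236.14°F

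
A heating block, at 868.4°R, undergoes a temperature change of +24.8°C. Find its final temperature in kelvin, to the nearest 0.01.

Initial temperature in Celsius: (868.4 - 491.67) × 5/9 = 209.2944°C.
Final Celsius temperature: 209.2944 + 24.8000 = 234.0944°C.
In kelvin: 234.0944 + 273.15 = 507.24 K.

507.24 K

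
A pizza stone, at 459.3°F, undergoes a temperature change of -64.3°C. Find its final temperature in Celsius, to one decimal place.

Initial temperature in Celsius: (459.3 - 32) × 5/9 = 237.3889°C.
Final Celsius temperature: 237.3889 - 64.3000 = 173.0889°C.

173.1°C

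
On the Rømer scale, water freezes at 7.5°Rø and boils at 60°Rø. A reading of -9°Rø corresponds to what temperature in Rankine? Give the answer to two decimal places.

435.10°R

Linear interpolation between the fixed points: C = (-9 - 7.5) × 100 / (60 - 7.5) = -31.4286°C.
Then -31.4286 × 1.8 + 491.67 = 435.10°R.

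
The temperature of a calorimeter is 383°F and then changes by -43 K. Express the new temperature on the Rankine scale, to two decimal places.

Initial temperature in Celsius: (383 - 32) × 5/9 = 195.0000°C.
The 43 K change is an interval; Kelvin and Celsius degrees are the same size, so ΔC = -43°C.
Final Celsius temperature: 195.0000 - 43.0000 = 152.0000°C.
In Rankine: 152.0000 × 1.8 + 491.67 = 765.27°R.

765.27°R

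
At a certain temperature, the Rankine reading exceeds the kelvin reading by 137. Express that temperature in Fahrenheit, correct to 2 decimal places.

-151.42°F

Let x be the Rankine reading; then the kelvin reading is 5/9·x.
(5/9·x) - x = -137  ⇒  (-4/9)·x = -137  ⇒  x = 308.2500°R.
In Celsius: (308.25 - 491.67) × 5/9 = -101.9000°C.
In Fahrenheit: -101.9000 × 1.8 + 32 = -151.42°F.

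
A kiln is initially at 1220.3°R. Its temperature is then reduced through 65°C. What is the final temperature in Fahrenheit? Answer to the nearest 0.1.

643.6°F

Initial temperature in Celsius: (1220.3 - 491.67) × 5/9 = 404.7944°C.
Final Celsius temperature: 404.7944 - 65.0000 = 339.7944°C.
In Fahrenheit: 339.7944 × 1.8 + 32 = 643.6°F.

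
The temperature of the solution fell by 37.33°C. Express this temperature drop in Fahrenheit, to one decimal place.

For a temperature interval the offset drops out; only the factor 1.8 applies.
37.33 × 1.8 = 67.2.

67.2°F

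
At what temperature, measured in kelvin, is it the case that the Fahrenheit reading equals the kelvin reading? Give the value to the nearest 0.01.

Let K be the kelvin reading. The Fahrenheit reading is F = 1.8·K - 459.67.
Set F = K: 1.8·K - 459.67 = K.
(0.8)·K = 459.67  ⇒  K = 574.59.

574.59 K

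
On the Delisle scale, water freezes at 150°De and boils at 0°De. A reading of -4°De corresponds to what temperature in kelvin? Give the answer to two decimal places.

Linear interpolation between the fixed points: C = (-4 - 150) × 100 / (0 - 150) = 102.6667°C.
Then 102.6667 + 273.15 = 375.82 K.

375.82 K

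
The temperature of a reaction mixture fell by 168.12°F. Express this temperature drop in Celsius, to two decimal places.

Only the scale ratio 5/9 matters for a change in temperature.
168.12 × 5/9 = 93.40.

93.40°C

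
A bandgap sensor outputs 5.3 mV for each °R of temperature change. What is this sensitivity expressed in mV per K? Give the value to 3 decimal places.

9.540 mV per K

The quantity depends on a temperature interval, so only the ratio of degree sizes applies; the offset between the scales is irrelevant.
A change of 1 K is a change of 1.8°R, so per K the value is 5.3 × 1.8 = 9.540.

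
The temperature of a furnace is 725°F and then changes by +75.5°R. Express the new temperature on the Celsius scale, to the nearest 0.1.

426.9°C

Initial temperature in Celsius: (725 - 32) × 5/9 = 385.0000°C.
The 75.5°R change is an interval, so only the factor 5/9 applies: +75.5 × 5/9 = +41.9444°C.
Final Celsius temperature: 385.0000 + 41.9444 = 426.9444°C.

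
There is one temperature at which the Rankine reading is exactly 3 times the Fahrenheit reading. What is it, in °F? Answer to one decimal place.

229.8°F

Let F be the Fahrenheit reading. The Rankine reading is R = 1·F + 459.67.
Require R = 3·F: 1·F + 459.67 = 3·F.
(-2)·F = -459.67  ⇒  F = 229.8.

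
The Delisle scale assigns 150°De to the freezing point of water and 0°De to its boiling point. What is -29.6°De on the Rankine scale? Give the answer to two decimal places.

707.19°R

Linear interpolation between the fixed points: C = (-29.6 - 150) × 100 / (0 - 150) = 119.7333°C.
Then 119.7333 × 1.8 + 491.67 = 707.19°R.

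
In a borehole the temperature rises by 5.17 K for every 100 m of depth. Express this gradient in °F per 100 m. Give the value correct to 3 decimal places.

The quantity depends on a temperature interval, so only the ratio of degree sizes applies; the offset between the scales is irrelevant.
A change of 1 K is a change of 1.8°F, so 5.17 × 1.8 = 9.306.

9.306 °F/100 m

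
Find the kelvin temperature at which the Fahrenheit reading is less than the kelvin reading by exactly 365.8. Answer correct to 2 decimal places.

117.34 K

Let K be the kelvin reading. The Fahrenheit reading is F = 1.8·K - 459.67.
Require F - K = -365.8: (0.8)·K - 459.67 = -365.8.
K = (-365.8 + 459.67) / (0.8) = 117.34.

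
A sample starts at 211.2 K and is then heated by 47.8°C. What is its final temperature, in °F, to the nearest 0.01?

Initial temperature in Celsius: 211.2 - 273.15 = -61.9500°C.
Final Celsius temperature: -61.9500 + 47.8000 = -14.1500°C.
In Fahrenheit: -14.1500 × 1.8 + 32 = 6.53°F.

6.53°F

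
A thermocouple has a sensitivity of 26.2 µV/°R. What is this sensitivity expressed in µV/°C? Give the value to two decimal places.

Since only a temperature interval is involved, the additive offset between the scales drops out.
A change of 1°C is a change of 1.8°R, so per °C the value is 26.2 × 1.8 = 47.16.

47.16 µV/°C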